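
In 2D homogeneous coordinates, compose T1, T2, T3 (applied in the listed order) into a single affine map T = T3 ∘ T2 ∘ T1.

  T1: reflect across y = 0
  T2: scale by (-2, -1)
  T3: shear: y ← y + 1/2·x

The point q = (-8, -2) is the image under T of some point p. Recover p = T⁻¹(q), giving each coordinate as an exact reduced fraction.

T1 = [1 0 0; 0 -1 0; 0 0 1]
T2·T1 = [-2 0 0; 0 1 0; 0 0 1]
T3·…·T1 = [-2 0 0; -1 1 0; 0 0 1]
det M = -2; M⁻¹ = [-1/2 0 0; -1/2 1 0; 0 0 1]
M⁻¹ · (-8, -2)ᵀ = (4, 2)ᵀ

p = (4, 2)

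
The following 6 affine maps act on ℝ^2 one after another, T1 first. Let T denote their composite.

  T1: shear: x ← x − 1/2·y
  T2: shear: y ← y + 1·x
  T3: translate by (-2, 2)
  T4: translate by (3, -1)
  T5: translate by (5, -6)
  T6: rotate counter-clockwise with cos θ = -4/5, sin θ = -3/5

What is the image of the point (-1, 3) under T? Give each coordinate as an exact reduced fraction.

T(p) = (-11/2, 3/2)

T1 shear: x ← x − 1/2·y: (-1, 3) → (-5/2, 3)
T2 shear: y ← y + 1·x: (-5/2, 3) → (-5/2, 1/2)
T3 translate by (-2, 2): (-5/2, 1/2) → (-9/2, 5/2)
T4 translate by (3, -1): (-9/2, 5/2) → (-3/2, 3/2)
T5 translate by (5, -6): (-3/2, 3/2) → (7/2, -9/2)
T6 rotate counter-clockwise with cos θ = -4/5, sin θ = -3/5: (7/2, -9/2) → (-11/2, 3/2)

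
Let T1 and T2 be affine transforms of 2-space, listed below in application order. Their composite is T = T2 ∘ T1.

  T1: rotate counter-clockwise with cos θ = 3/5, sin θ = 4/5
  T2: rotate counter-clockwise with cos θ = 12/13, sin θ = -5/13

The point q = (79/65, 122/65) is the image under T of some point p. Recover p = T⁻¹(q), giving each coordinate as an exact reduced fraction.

T1 = [3/5 -4/5 0; 4/5 3/5 0; 0 0 1]
T2·T1 = [56/65 -33/65 0; 33/65 56/65 0; 0 0 1]
det M = 1; M⁻¹ = [56/65 33/65 0; -33/65 56/65 0; 0 0 1]
M⁻¹ · (79/65, 122/65)ᵀ = (2, 1)ᵀ

p = (2, 1)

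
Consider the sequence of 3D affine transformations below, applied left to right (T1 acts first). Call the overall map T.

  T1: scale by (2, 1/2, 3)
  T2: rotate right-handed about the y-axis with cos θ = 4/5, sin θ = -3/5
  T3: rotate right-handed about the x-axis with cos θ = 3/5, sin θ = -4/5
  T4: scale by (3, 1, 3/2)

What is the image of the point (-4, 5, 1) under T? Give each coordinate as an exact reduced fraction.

T(p) = (-123/5, -21/50, -129/25)

T1 scale by (2, 1/2, 3): (-4, 5, 1) → (-8, 5/2, 3)
T2 rotate right-handed about the y-axis with cos θ = 4/5, sin θ = -3/5: (-8, 5/2, 3) → (-41/5, 5/2, -12/5)
T3 rotate right-handed about the x-axis with cos θ = 3/5, sin θ = -4/5: (-41/5, 5/2, -12/5) → (-41/5, -21/50, -86/25)
T4 scale by (3, 1, 3/2): (-41/5, -21/50, -86/25) → (-123/5, -21/50, -129/25)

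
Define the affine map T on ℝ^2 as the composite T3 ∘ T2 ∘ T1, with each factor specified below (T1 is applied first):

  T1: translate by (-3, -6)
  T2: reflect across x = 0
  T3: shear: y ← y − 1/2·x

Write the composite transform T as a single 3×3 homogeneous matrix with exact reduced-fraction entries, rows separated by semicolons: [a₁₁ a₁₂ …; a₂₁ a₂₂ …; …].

T1 = [1 0 -3; 0 1 -6; 0 0 1]
T2·T1 = [-1 0 3; 0 1 -6; 0 0 1]
T3·…·T1 = [-1 0 3; 1/2 1 -15/2; 0 0 1]

T = [-1 0 3; 1/2 1 -15/2; 0 0 1]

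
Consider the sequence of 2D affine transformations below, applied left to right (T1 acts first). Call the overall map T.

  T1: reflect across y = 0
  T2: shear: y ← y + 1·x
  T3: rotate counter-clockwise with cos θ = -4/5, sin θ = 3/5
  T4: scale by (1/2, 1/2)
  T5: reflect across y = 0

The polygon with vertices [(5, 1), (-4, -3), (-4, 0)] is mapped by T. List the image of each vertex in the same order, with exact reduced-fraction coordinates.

image vertices: (-16/5, 1/10), (19/10, 4/5), (14/5, -2/5)

T1 reflect across y = 0: (5, 1) → (5, -1); (-4, -3) → (-4, 3); (-4, 0) → (-4, 0)
T2 shear: y ← y + 1·x: (5, -1) → (5, 4); (-4, 3) → (-4, -1); (-4, 0) → (-4, -4)
T3 rotate counter-clockwise with cos θ = -4/5, sin θ = 3/5: (5, 4) → (-32/5, -1/5); (-4, -1) → (19/5, -8/5); (-4, -4) → (28/5, 4/5)
T4 scale by (1/2, 1/2): (-32/5, -1/5) → (-16/5, -1/10); (19/5, -8/5) → (19/10, -4/5); (28/5, 4/5) → (14/5, 2/5)
T5 reflect across y = 0: (-16/5, -1/10) → (-16/5, 1/10); (19/10, -4/5) → (19/10, 4/5); (14/5, 2/5) → (14/5, -2/5)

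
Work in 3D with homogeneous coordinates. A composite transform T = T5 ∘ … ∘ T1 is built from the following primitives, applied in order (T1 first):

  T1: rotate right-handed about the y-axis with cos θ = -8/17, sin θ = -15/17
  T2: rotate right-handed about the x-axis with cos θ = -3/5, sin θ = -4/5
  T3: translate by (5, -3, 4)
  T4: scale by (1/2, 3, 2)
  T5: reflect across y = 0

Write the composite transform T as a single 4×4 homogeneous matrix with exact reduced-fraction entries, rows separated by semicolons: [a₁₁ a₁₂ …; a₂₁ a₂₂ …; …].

T1 = [-8/17 0 -15/17 0; 0 1 0 0; 15/17 0 -8/17 0; 0 0 0 1]
T2·T1 = [-8/17 0 -15/17 0; 12/17 -3/5 -32/85 0; -9/17 -4/5 24/85 0; 0 0 0 1]
T3·…·T1 = [-8/17 0 -15/17 5; 12/17 -3/5 -32/85 -3; -9/17 -4/5 24/85 4; 0 0 0 1]
T4·…·T1 = [-4/17 0 -15/34 5/2; 36/17 -9/5 -96/85 -9; -18/17 -8/5 48/85 8; 0 0 0 1]
T5·…·T1 = [-4/17 0 -15/34 5/2; -36/17 9/5 96/85 9; -18/17 -8/5 48/85 8; 0 0 0 1]

T = [-4/17 0 -15/34 5/2; -36/17 9/5 96/85 9; -18/17 -8/5 48/85 8; 0 0 0 1]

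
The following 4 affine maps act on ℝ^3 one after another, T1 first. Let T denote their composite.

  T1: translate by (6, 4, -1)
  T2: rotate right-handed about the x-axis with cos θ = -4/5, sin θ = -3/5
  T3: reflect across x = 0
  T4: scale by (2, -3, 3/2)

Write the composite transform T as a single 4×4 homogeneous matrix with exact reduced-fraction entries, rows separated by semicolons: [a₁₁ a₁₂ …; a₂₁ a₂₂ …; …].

T1 = [1 0 0 6; 0 1 0 4; 0 0 1 -1; 0 0 0 1]
T2·T1 = [1 0 0 6; 0 -4/5 3/5 -19/5; 0 -3/5 -4/5 -8/5; 0 0 0 1]
T3·…·T1 = [-1 0 0 -6; 0 -4/5 3/5 -19/5; 0 -3/5 -4/5 -8/5; 0 0 0 1]
T4·…·T1 = [-2 0 0 -12; 0 12/5 -9/5 57/5; 0 -9/10 -6/5 -12/5; 0 0 0 1]

T = [-2 0 0 -12; 0 12/5 -9/5 57/5; 0 -9/10 -6/5 -12/5; 0 0 0 1]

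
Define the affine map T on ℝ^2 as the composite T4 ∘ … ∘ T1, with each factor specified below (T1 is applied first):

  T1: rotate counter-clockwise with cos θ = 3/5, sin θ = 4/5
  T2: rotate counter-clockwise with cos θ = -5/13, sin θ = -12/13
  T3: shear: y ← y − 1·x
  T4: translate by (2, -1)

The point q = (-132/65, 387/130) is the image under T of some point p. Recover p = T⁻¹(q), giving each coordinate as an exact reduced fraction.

p = (-2, -7/2)

T1 = [3/5 -4/5 0; 4/5 3/5 0; 0 0 1]
T2·T1 = [33/65 56/65 0; -56/65 33/65 0; 0 0 1]
T3·…·T1 = [33/65 56/65 0; -89/65 -23/65 0; 0 0 1]
T4·…·T1 = [33/65 56/65 2; -89/65 -23/65 -1; 0 0 1]
det M = 1; M⁻¹ = [-23/65 -56/65 -2/13; 89/65 33/65 -29/13; 0 0 1]
M⁻¹ · (-132/65, 387/130)ᵀ = (-2, -7/2)ᵀ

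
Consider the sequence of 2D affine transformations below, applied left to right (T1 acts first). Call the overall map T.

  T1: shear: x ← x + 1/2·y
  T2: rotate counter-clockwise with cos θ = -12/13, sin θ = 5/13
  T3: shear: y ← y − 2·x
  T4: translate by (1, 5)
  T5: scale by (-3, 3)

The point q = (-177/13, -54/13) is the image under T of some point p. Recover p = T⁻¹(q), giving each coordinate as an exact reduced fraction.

T1 = [1 1/2 0; 0 1 0; 0 0 1]
T2·T1 = [-12/13 -11/13 0; 5/13 -19/26 0; 0 0 1]
T3·…·T1 = [-12/13 -11/13 0; 29/13 25/26 0; 0 0 1]
T4·…·T1 = [-12/13 -11/13 1; 29/13 25/26 5; 0 0 1]
T5·…·T1 = [36/13 33/13 -3; 87/13 75/26 15; 0 0 1]
det M = -9; M⁻¹ = [-25/78 11/39 -135/26; 29/39 -4/13 89/13; 0 0 1]
M⁻¹ · (-177/13, -54/13)ᵀ = (-2, -2)ᵀ

p = (-2, -2)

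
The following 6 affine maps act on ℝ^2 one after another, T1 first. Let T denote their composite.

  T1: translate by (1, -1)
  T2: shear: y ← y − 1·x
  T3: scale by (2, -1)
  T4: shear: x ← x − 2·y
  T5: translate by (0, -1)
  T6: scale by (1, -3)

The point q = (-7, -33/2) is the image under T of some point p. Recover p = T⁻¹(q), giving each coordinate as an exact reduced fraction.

p = (2, -5/2)

T1 = [1 0 1; 0 1 -1; 0 0 1]
T2·T1 = [1 0 1; -1 1 -2; 0 0 1]
T3·…·T1 = [2 0 2; 1 -1 2; 0 0 1]
T4·…·T1 = [0 2 -2; 1 -1 2; 0 0 1]
T5·…·T1 = [0 2 -2; 1 -1 1; 0 0 1]
T6·…·T1 = [0 2 -2; -3 3 -3; 0 0 1]
det M = 6; M⁻¹ = [1/2 -1/3 0; 1/2 0 1; 0 0 1]
M⁻¹ · (-7, -33/2)ᵀ = (2, -5/2)ᵀ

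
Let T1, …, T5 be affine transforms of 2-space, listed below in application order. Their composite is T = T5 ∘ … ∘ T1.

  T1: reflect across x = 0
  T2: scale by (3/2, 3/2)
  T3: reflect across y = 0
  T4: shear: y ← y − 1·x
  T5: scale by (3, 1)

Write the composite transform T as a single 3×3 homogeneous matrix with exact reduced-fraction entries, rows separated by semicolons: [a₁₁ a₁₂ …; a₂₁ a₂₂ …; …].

T = [-9/2 0 0; 3/2 -3/2 0; 0 0 1]

T1 = [-1 0 0; 0 1 0; 0 0 1]
T2·T1 = [-3/2 0 0; 0 3/2 0; 0 0 1]
T3·…·T1 = [-3/2 0 0; 0 -3/2 0; 0 0 1]
T4·…·T1 = [-3/2 0 0; 3/2 -3/2 0; 0 0 1]
T5·…·T1 = [-9/2 0 0; 3/2 -3/2 0; 0 0 1]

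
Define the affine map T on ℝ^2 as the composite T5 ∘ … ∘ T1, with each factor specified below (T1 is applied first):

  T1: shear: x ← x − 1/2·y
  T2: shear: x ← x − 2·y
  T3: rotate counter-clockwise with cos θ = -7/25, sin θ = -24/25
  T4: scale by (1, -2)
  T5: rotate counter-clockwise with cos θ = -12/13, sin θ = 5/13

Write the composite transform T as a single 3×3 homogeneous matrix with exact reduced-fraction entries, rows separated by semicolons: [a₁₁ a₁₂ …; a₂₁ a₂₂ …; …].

T1 = [1 -1/2 0; 0 1 0; 0 0 1]
T2·T1 = [1 -5/2 0; 0 1 0; 0 0 1]
T3·…·T1 = [-7/25 83/50 0; -24/25 53/25 0; 0 0 1]
T4·…·T1 = [-7/25 83/50 0; 48/25 -106/25 0; 0 0 1]
T5·…·T1 = [-12/25 32/325 0; -47/25 2959/650 0; 0 0 1]

T = [-12/25 32/325 0; -47/25 2959/650 0; 0 0 1]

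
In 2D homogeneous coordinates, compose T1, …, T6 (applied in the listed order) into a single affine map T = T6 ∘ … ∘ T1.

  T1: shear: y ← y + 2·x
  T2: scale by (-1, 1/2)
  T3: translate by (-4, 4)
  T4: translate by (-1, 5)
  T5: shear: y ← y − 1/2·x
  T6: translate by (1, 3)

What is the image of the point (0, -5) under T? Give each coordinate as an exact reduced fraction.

T(p) = (-4, 12)

T1 shear: y ← y + 2·x: (0, -5) → (0, -5)
T2 scale by (-1, 1/2): (0, -5) → (0, -5/2)
T3 translate by (-4, 4): (0, -5/2) → (-4, 3/2)
T4 translate by (-1, 5): (-4, 3/2) → (-5, 13/2)
T5 shear: y ← y − 1/2·x: (-5, 13/2) → (-5, 9)
T6 translate by (1, 3): (-5, 9) → (-4, 12)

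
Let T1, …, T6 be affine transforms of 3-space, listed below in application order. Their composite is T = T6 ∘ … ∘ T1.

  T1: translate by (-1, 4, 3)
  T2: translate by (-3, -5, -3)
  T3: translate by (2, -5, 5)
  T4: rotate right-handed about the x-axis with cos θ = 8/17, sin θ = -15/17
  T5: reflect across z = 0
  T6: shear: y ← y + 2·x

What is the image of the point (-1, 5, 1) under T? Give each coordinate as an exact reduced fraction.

T1 translate by (-1, 4, 3): (-1, 5, 1) → (-2, 9, 4)
T2 translate by (-3, -5, -3): (-2, 9, 4) → (-5, 4, 1)
T3 translate by (2, -5, 5): (-5, 4, 1) → (-3, -1, 6)
T4 rotate right-handed about the x-axis with cos θ = 8/17, sin θ = -15/17: (-3, -1, 6) → (-3, 82/17, 63/17)
T5 reflect across z = 0: (-3, 82/17, 63/17) → (-3, 82/17, -63/17)
T6 shear: y ← y + 2·x: (-3, 82/17, -63/17) → (-3, -20/17, -63/17)

T(p) = (-3, -20/17, -63/17)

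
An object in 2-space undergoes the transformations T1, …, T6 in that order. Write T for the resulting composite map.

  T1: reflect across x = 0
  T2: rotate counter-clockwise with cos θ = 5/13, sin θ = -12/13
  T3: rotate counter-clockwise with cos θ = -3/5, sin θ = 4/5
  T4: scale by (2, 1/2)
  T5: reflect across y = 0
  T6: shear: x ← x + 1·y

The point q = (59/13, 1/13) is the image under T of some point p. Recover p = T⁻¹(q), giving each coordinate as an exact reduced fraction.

T1 = [-1 0 0; 0 1 0; 0 0 1]
T2·T1 = [-5/13 12/13 0; 12/13 5/13 0; 0 0 1]
T3·…·T1 = [-33/65 -56/65 0; -56/65 33/65 0; 0 0 1]
T4·…·T1 = [-66/65 -112/65 0; -28/65 33/130 0; 0 0 1]
T5·…·T1 = [-66/65 -112/65 0; 28/65 -33/130 0; 0 0 1]
T6·…·T1 = [-38/65 -257/130 0; 28/65 -33/130 0; 0 0 1]
det M = 1; M⁻¹ = [-33/130 257/130 0; -28/65 -38/65 0; 0 0 1]
M⁻¹ · (59/13, 1/13)ᵀ = (-1, -2)ᵀ

p = (-1, -2)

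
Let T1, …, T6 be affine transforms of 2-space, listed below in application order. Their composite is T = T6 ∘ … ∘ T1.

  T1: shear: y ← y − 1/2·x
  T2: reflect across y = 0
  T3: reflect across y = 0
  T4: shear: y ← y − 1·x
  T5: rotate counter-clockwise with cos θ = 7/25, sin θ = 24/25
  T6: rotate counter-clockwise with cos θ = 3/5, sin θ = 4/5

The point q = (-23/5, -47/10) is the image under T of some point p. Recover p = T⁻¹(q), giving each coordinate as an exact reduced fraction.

p = (-1, 5)

T1 = [1 0 0; -1/2 1 0; 0 0 1]
T2·T1 = [1 0 0; 1/2 -1 0; 0 0 1]
T3·…·T1 = [1 0 0; -1/2 1 0; 0 0 1]
T4·…·T1 = [1 0 0; -3/2 1 0; 0 0 1]
T5·…·T1 = [43/25 -24/25 0; 27/50 7/25 0; 0 0 1]
T6·…·T1 = [3/5 -4/5 0; 17/10 -3/5 0; 0 0 1]
det M = 1; M⁻¹ = [-3/5 4/5 0; -17/10 3/5 0; 0 0 1]
M⁻¹ · (-23/5, -47/10)ᵀ = (-1, 5)ᵀ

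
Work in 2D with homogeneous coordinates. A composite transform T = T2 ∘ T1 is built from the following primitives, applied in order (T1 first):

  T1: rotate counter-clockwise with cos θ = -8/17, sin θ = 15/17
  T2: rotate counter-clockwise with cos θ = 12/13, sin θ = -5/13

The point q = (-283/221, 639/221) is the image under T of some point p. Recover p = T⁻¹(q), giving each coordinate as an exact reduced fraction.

p = (3, 1)

T1 = [-8/17 -15/17 0; 15/17 -8/17 0; 0 0 1]
T2·T1 = [-21/221 -220/221 0; 220/221 -21/221 0; 0 0 1]
det M = 1; M⁻¹ = [-21/221 220/221 0; -220/221 -21/221 0; 0 0 1]
M⁻¹ · (-283/221, 639/221)ᵀ = (3, 1)ᵀ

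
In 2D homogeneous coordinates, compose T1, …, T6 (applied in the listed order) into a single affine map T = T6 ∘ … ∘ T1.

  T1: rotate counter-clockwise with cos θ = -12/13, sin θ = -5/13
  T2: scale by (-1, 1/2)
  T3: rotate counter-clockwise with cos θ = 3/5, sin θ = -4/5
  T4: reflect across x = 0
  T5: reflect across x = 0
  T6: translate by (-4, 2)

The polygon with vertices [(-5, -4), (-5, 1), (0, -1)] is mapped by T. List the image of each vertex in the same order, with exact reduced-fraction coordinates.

T1 rotate counter-clockwise with cos θ = -12/13, sin θ = -5/13: (-5, -4) → (40/13, 73/13); (-5, 1) → (5, 1); (0, -1) → (-5/13, 12/13)
T2 scale by (-1, 1/2): (40/13, 73/13) → (-40/13, 73/26); (5, 1) → (-5, 1/2); (-5/13, 12/13) → (5/13, 6/13)
T3 rotate counter-clockwise with cos θ = 3/5, sin θ = -4/5: (-40/13, 73/26) → (2/5, 539/130); (-5, 1/2) → (-13/5, 43/10); (5/13, 6/13) → (3/5, -2/65)
T4 reflect across x = 0: (2/5, 539/130) → (-2/5, 539/130); (-13/5, 43/10) → (13/5, 43/10); (3/5, -2/65) → (-3/5, -2/65)
T5 reflect across x = 0: (-2/5, 539/130) → (2/5, 539/130); (13/5, 43/10) → (-13/5, 43/10); (-3/5, -2/65) → (3/5, -2/65)
T6 translate by (-4, 2): (2/5, 539/130) → (-18/5, 799/130); (-13/5, 43/10) → (-33/5, 63/10); (3/5, -2/65) → (-17/5, 128/65)

image vertices: (-18/5, 799/130), (-33/5, 63/10), (-17/5, 128/65)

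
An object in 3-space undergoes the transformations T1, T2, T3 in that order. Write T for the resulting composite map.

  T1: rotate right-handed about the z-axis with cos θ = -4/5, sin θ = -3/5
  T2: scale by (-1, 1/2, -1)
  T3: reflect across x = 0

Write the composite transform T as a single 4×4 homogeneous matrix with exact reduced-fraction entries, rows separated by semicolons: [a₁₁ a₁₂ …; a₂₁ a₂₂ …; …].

T = [-4/5 3/5 0 0; -3/10 -2/5 0 0; 0 0 -1 0; 0 0 0 1]

T1 = [-4/5 3/5 0 0; -3/5 -4/5 0 0; 0 0 1 0; 0 0 0 1]
T2·T1 = [4/5 -3/5 0 0; -3/10 -2/5 0 0; 0 0 -1 0; 0 0 0 1]
T3·…·T1 = [-4/5 3/5 0 0; -3/10 -2/5 0 0; 0 0 -1 0; 0 0 0 1]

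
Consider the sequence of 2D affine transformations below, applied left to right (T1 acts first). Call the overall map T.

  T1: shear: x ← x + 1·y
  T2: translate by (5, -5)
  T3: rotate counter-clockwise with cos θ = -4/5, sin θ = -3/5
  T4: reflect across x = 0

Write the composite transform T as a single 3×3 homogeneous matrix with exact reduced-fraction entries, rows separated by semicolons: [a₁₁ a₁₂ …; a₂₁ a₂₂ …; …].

T1 = [1 1 0; 0 1 0; 0 0 1]
T2·T1 = [1 1 5; 0 1 -5; 0 0 1]
T3·…·T1 = [-4/5 -1/5 -7; -3/5 -7/5 1; 0 0 1]
T4·…·T1 = [4/5 1/5 7; -3/5 -7/5 1; 0 0 1]

T = [4/5 1/5 7; -3/5 -7/5 1; 0 0 1]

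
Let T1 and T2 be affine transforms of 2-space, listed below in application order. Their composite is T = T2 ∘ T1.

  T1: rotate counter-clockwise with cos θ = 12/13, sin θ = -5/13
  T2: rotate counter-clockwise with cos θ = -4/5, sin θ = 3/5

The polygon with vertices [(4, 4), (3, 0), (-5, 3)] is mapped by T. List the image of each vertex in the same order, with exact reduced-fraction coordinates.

image vertices: (-356/65, 92/65), (-99/65, 168/65), (-3/65, -379/65)

T1 rotate counter-clockwise with cos θ = 12/13, sin θ = -5/13: (4, 4) → (68/13, 28/13); (3, 0) → (36/13, -15/13); (-5, 3) → (-45/13, 61/13)
T2 rotate counter-clockwise with cos θ = -4/5, sin θ = 3/5: (68/13, 28/13) → (-356/65, 92/65); (36/13, -15/13) → (-99/65, 168/65); (-45/13, 61/13) → (-3/65, -379/65)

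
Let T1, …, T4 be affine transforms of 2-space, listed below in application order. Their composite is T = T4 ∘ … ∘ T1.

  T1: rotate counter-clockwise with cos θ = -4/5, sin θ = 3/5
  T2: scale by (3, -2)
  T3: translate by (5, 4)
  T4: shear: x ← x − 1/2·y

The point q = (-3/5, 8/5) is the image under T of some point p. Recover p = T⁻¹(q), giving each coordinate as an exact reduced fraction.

T1 = [-4/5 -3/5 0; 3/5 -4/5 0; 0 0 1]
T2·T1 = [-12/5 -9/5 0; -6/5 8/5 0; 0 0 1]
T3·…·T1 = [-12/5 -9/5 5; -6/5 8/5 4; 0 0 1]
T4·…·T1 = [-9/5 -13/5 3; -6/5 8/5 4; 0 0 1]
det M = -6; M⁻¹ = [-4/15 -13/30 38/15; -1/5 3/10 -3/5; 0 0 1]
M⁻¹ · (-3/5, 8/5)ᵀ = (2, 0)ᵀ

p = (2, 0)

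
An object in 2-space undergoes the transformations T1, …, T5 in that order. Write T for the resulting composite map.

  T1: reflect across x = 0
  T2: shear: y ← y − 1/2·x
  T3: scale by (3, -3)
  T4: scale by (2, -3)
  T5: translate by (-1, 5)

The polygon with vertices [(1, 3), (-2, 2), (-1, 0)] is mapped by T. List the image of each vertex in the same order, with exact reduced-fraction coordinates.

image vertices: (-7, 73/2), (11, 14), (5, 1/2)

T1 reflect across x = 0: (1, 3) → (-1, 3); (-2, 2) → (2, 2); (-1, 0) → (1, 0)
T2 shear: y ← y − 1/2·x: (-1, 3) → (-1, 7/2); (2, 2) → (2, 1); (1, 0) → (1, -1/2)
T3 scale by (3, -3): (-1, 7/2) → (-3, -21/2); (2, 1) → (6, -3); (1, -1/2) → (3, 3/2)
T4 scale by (2, -3): (-3, -21/2) → (-6, 63/2); (6, -3) → (12, 9); (3, 3/2) → (6, -9/2)
T5 translate by (-1, 5): (-6, 63/2) → (-7, 73/2); (12, 9) → (11, 14); (6, -9/2) → (5, 1/2)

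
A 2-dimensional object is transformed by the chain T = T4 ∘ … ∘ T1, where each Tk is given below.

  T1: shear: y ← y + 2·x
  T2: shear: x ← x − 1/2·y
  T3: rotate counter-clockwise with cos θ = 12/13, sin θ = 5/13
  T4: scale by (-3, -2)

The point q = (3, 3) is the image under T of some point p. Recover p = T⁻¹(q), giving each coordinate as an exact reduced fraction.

T1 = [1 0 0; 2 1 0; 0 0 1]
T2·T1 = [0 -1/2 0; 2 1 0; 0 0 1]
T3·…·T1 = [-10/13 -11/13 0; 24/13 19/26 0; 0 0 1]
T4·…·T1 = [30/13 33/13 0; -48/13 -19/13 0; 0 0 1]
det M = 6; M⁻¹ = [-19/78 -11/26 0; 8/13 5/13 0; 0 0 1]
M⁻¹ · (3, 3)ᵀ = (-2, 3)ᵀ

p = (-2, 3)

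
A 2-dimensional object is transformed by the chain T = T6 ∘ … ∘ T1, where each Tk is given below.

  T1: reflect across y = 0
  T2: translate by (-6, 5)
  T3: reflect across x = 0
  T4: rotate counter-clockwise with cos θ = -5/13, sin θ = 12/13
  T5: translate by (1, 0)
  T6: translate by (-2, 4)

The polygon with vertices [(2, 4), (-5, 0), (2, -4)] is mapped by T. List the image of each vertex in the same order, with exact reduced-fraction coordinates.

image vertices: (-45/13, 95/13), (-128/13, 159/13), (-141/13, 55/13)

T1 reflect across y = 0: (2, 4) → (2, -4); (-5, 0) → (-5, 0); (2, -4) → (2, 4)
T2 translate by (-6, 5): (2, -4) → (-4, 1); (-5, 0) → (-11, 5); (2, 4) → (-4, 9)
T3 reflect across x = 0: (-4, 1) → (4, 1); (-11, 5) → (11, 5); (-4, 9) → (4, 9)
T4 rotate counter-clockwise with cos θ = -5/13, sin θ = 12/13: (4, 1) → (-32/13, 43/13); (11, 5) → (-115/13, 107/13); (4, 9) → (-128/13, 3/13)
T5 translate by (1, 0): (-32/13, 43/13) → (-19/13, 43/13); (-115/13, 107/13) → (-102/13, 107/13); (-128/13, 3/13) → (-115/13, 3/13)
T6 translate by (-2, 4): (-19/13, 43/13) → (-45/13, 95/13); (-102/13, 107/13) → (-128/13, 159/13); (-115/13, 3/13) → (-141/13, 55/13)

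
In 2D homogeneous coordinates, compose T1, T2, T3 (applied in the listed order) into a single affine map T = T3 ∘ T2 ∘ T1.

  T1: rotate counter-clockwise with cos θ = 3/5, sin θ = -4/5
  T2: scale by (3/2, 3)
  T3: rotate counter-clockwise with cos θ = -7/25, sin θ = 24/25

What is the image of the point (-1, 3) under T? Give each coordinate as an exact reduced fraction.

T(p) = (-2061/250, 51/125)

T1 rotate counter-clockwise with cos θ = 3/5, sin θ = -4/5: (-1, 3) → (9/5, 13/5)
T2 scale by (3/2, 3): (9/5, 13/5) → (27/10, 39/5)
T3 rotate counter-clockwise with cos θ = -7/25, sin θ = 24/25: (27/10, 39/5) → (-2061/250, 51/125)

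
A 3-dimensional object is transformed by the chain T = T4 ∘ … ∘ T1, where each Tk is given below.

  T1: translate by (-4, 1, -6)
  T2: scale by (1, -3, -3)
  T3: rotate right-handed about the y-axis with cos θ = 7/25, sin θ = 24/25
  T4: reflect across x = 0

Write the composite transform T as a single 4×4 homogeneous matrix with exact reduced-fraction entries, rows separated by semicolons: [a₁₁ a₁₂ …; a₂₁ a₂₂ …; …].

T1 = [1 0 0 -4; 0 1 0 1; 0 0 1 -6; 0 0 0 1]
T2·T1 = [1 0 0 -4; 0 -3 0 -3; 0 0 -3 18; 0 0 0 1]
T3·…·T1 = [7/25 0 -72/25 404/25; 0 -3 0 -3; -24/25 0 -21/25 222/25; 0 0 0 1]
T4·…·T1 = [-7/25 0 72/25 -404/25; 0 -3 0 -3; -24/25 0 -21/25 222/25; 0 0 0 1]

T = [-7/25 0 72/25 -404/25; 0 -3 0 -3; -24/25 0 -21/25 222/25; 0 0 0 1]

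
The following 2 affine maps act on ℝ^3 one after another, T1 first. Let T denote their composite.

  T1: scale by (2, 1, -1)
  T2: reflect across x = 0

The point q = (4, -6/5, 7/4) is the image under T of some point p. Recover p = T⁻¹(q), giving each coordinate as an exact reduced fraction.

p = (-2, -6/5, -7/4)

T1 = [2 0 0 0; 0 1 0 0; 0 0 -1 0; 0 0 0 1]
T2·T1 = [-2 0 0 0; 0 1 0 0; 0 0 -1 0; 0 0 0 1]
det M = 2; M⁻¹ = [-1/2 0 0 0; 0 1 0 0; 0 0 -1 0; 0 0 0 1]
M⁻¹ · (4, -6/5, 7/4)ᵀ = (-2, -6/5, -7/4)ᵀ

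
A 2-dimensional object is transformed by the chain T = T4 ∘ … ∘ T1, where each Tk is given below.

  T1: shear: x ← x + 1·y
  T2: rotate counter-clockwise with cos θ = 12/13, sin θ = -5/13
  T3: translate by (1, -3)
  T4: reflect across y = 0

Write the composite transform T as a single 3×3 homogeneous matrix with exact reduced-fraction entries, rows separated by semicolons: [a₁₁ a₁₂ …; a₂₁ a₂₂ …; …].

T1 = [1 1 0; 0 1 0; 0 0 1]
T2·T1 = [12/13 17/13 0; -5/13 7/13 0; 0 0 1]
T3·…·T1 = [12/13 17/13 1; -5/13 7/13 -3; 0 0 1]
T4·…·T1 = [12/13 17/13 1; 5/13 -7/13 3; 0 0 1]

T = [12/13 17/13 1; 5/13 -7/13 3; 0 0 1]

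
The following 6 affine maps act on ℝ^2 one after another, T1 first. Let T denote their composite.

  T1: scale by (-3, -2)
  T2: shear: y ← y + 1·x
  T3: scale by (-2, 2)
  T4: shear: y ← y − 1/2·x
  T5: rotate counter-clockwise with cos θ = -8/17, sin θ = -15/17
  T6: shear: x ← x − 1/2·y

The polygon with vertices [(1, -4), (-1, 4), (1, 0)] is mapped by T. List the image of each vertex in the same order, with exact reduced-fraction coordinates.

T1 scale by (-3, -2): (1, -4) → (-3, 8); (-1, 4) → (3, -8); (1, 0) → (-3, 0)
T2 shear: y ← y + 1·x: (-3, 8) → (-3, 5); (3, -8) → (3, -5); (-3, 0) → (-3, -3)
T3 scale by (-2, 2): (-3, 5) → (6, 10); (3, -5) → (-6, -10); (-3, -3) → (6, -6)
T4 shear: y ← y − 1/2·x: (6, 10) → (6, 7); (-6, -10) → (-6, -7); (6, -6) → (6, -9)
T5 rotate counter-clockwise with cos θ = -8/17, sin θ = -15/17: (6, 7) → (57/17, -146/17); (-6, -7) → (-57/17, 146/17); (6, -9) → (-183/17, -18/17)
T6 shear: x ← x − 1/2·y: (57/17, -146/17) → (130/17, -146/17); (-57/17, 146/17) → (-130/17, 146/17); (-183/17, -18/17) → (-174/17, -18/17)

image vertices: (130/17, -146/17), (-130/17, 146/17), (-174/17, -18/17)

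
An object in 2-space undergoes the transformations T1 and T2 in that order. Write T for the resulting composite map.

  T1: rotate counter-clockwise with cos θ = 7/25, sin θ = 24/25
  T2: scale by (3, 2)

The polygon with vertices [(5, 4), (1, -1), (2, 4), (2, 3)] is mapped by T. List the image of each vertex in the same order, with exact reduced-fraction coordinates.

image vertices: (-183/25, 296/25), (93/25, 34/25), (-246/25, 152/25), (-174/25, 138/25)

T1 rotate counter-clockwise with cos θ = 7/25, sin θ = 24/25: (5, 4) → (-61/25, 148/25); (1, -1) → (31/25, 17/25); (2, 4) → (-82/25, 76/25); (2, 3) → (-58/25, 69/25)
T2 scale by (3, 2): (-61/25, 148/25) → (-183/25, 296/25); (31/25, 17/25) → (93/25, 34/25); (-82/25, 76/25) → (-246/25, 152/25); (-58/25, 69/25) → (-174/25, 138/25)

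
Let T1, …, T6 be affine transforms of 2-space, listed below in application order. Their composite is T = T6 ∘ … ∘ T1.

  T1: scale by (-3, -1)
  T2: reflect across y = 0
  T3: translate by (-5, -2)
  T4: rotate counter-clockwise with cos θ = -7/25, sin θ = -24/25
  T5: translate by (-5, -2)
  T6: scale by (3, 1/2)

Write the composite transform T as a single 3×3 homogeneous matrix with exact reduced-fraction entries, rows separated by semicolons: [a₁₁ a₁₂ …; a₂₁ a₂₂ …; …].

T = [63/25 72/25 -414/25; 36/25 -7/50 42/25; 0 0 1]

T1 = [-3 0 0; 0 -1 0; 0 0 1]
T2·T1 = [-3 0 0; 0 1 0; 0 0 1]
T3·…·T1 = [-3 0 -5; 0 1 -2; 0 0 1]
T4·…·T1 = [21/25 24/25 -13/25; 72/25 -7/25 134/25; 0 0 1]
T5·…·T1 = [21/25 24/25 -138/25; 72/25 -7/25 84/25; 0 0 1]
T6·…·T1 = [63/25 72/25 -414/25; 36/25 -7/50 42/25; 0 0 1]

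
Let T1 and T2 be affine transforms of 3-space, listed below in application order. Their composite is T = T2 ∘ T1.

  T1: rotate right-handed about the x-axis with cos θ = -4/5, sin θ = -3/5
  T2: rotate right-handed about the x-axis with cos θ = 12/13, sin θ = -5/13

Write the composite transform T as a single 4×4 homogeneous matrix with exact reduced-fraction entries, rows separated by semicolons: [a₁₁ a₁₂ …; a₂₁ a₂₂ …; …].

T = [1 0 0 0; 0 -63/65 16/65 0; 0 -16/65 -63/65 0; 0 0 0 1]

T1 = [1 0 0 0; 0 -4/5 3/5 0; 0 -3/5 -4/5 0; 0 0 0 1]
T2·T1 = [1 0 0 0; 0 -63/65 16/65 0; 0 -16/65 -63/65 0; 0 0 0 1]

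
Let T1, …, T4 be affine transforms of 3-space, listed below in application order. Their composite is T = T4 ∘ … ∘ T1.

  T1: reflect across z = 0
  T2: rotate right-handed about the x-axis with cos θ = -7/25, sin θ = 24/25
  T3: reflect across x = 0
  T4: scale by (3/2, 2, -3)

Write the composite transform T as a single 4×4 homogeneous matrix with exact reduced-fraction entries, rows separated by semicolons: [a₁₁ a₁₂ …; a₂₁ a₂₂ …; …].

T = [-3/2 0 0 0; 0 -14/25 48/25 0; 0 -72/25 -21/25 0; 0 0 0 1]

T1 = [1 0 0 0; 0 1 0 0; 0 0 -1 0; 0 0 0 1]
T2·T1 = [1 0 0 0; 0 -7/25 24/25 0; 0 24/25 7/25 0; 0 0 0 1]
T3·…·T1 = [-1 0 0 0; 0 -7/25 24/25 0; 0 24/25 7/25 0; 0 0 0 1]
T4·…·T1 = [-3/2 0 0 0; 0 -14/25 48/25 0; 0 -72/25 -21/25 0; 0 0 0 1]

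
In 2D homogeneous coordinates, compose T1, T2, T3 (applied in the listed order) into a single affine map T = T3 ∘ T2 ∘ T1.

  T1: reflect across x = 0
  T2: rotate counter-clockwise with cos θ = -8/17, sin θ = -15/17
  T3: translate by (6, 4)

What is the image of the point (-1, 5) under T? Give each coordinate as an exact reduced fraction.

T1 reflect across x = 0: (-1, 5) → (1, 5)
T2 rotate counter-clockwise with cos θ = -8/17, sin θ = -15/17: (1, 5) → (67/17, -55/17)
T3 translate by (6, 4): (67/17, -55/17) → (169/17, 13/17)

T(p) = (169/17, 13/17)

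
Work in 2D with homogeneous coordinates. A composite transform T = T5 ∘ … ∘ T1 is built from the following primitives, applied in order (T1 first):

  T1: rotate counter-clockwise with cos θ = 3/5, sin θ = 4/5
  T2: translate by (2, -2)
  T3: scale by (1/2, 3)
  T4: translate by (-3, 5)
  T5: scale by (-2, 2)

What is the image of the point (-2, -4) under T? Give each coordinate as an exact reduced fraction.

T1 rotate counter-clockwise with cos θ = 3/5, sin θ = 4/5: (-2, -4) → (2, -4)
T2 translate by (2, -2): (2, -4) → (4, -6)
T3 scale by (1/2, 3): (4, -6) → (2, -18)
T4 translate by (-3, 5): (2, -18) → (-1, -13)
T5 scale by (-2, 2): (-1, -13) → (2, -26)

T(p) = (2, -26)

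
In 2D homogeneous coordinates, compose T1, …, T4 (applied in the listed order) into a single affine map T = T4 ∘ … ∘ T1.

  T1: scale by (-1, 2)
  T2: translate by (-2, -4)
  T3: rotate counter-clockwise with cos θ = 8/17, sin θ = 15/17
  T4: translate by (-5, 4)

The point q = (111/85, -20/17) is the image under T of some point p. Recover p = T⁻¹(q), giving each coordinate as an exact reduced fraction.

T1 = [-1 0 0; 0 2 0; 0 0 1]
T2·T1 = [-1 0 -2; 0 2 -4; 0 0 1]
T3·…·T1 = [-8/17 -30/17 44/17; -15/17 16/17 -62/17; 0 0 1]
T4·…·T1 = [-8/17 -30/17 -41/17; -15/17 16/17 6/17; 0 0 1]
det M = -2; M⁻¹ = [-8/17 -15/17 -14/17; -15/34 4/17 -39/34; 0 0 1]
M⁻¹ · (111/85, -20/17)ᵀ = (-2/5, -2)ᵀ

p = (-2/5, -2)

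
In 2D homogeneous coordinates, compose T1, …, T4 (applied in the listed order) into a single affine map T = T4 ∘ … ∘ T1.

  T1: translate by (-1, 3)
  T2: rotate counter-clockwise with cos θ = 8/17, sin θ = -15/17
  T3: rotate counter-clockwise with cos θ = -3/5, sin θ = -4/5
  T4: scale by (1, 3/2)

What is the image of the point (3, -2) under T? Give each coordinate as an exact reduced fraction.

T1 translate by (-1, 3): (3, -2) → (2, 1)
T2 rotate counter-clockwise with cos θ = 8/17, sin θ = -15/17: (2, 1) → (31/17, -22/17)
T3 rotate counter-clockwise with cos θ = -3/5, sin θ = -4/5: (31/17, -22/17) → (-181/85, -58/85)
T4 scale by (1, 3/2): (-181/85, -58/85) → (-181/85, -87/85)

T(p) = (-181/85, -87/85)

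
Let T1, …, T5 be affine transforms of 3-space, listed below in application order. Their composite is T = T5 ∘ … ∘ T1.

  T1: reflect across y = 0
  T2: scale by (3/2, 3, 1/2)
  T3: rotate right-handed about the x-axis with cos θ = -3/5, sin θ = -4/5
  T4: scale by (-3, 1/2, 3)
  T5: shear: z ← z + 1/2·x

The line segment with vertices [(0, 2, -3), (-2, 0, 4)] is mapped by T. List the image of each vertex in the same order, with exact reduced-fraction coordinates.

image vertices: (0, 6/5, 171/10), (9, 4/5, 9/10)

T1 reflect across y = 0: (0, 2, -3) → (0, -2, -3); (-2, 0, 4) → (-2, 0, 4)
T2 scale by (3/2, 3, 1/2): (0, -2, -3) → (0, -6, -3/2); (-2, 0, 4) → (-3, 0, 2)
T3 rotate right-handed about the x-axis with cos θ = -3/5, sin θ = -4/5: (0, -6, -3/2) → (0, 12/5, 57/10); (-3, 0, 2) → (-3, 8/5, -6/5)
T4 scale by (-3, 1/2, 3): (0, 12/5, 57/10) → (0, 6/5, 171/10); (-3, 8/5, -6/5) → (9, 4/5, -18/5)
T5 shear: z ← z + 1/2·x: (0, 6/5, 171/10) → (0, 6/5, 171/10); (9, 4/5, -18/5) → (9, 4/5, 9/10)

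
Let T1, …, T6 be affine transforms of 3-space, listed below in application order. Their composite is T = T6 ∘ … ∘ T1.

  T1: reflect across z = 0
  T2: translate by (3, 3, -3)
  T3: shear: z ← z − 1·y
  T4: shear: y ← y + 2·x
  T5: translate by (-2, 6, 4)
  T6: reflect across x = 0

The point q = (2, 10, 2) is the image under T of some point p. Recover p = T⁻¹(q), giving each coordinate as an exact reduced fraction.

p = (-3, 1, -5)

T1 = [1 0 0 0; 0 1 0 0; 0 0 -1 0; 0 0 0 1]
T2·T1 = [1 0 0 3; 0 1 0 3; 0 0 -1 -3; 0 0 0 1]
T3·…·T1 = [1 0 0 3; 0 1 0 3; 0 -1 -1 -6; 0 0 0 1]
T4·…·T1 = [1 0 0 3; 2 1 0 9; 0 -1 -1 -6; 0 0 0 1]
T5·…·T1 = [1 0 0 1; 2 1 0 15; 0 -1 -1 -2; 0 0 0 1]
T6·…·T1 = [-1 0 0 -1; 2 1 0 15; 0 -1 -1 -2; 0 0 0 1]
det M = 1; M⁻¹ = [-1 0 0 -1; 2 1 0 -13; -2 -1 -1 11; 0 0 0 1]
M⁻¹ · (2, 10, 2)ᵀ = (-3, 1, -5)ᵀ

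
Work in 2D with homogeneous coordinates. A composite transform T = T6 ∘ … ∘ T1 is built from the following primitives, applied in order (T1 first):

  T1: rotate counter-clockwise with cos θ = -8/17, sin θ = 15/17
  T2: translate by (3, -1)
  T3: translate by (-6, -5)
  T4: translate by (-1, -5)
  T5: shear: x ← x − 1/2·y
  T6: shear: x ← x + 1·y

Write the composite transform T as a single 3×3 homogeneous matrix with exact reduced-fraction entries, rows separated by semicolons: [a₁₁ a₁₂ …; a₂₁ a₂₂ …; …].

T1 = [-8/17 -15/17 0; 15/17 -8/17 0; 0 0 1]
T2·T1 = [-8/17 -15/17 3; 15/17 -8/17 -1; 0 0 1]
T3·…·T1 = [-8/17 -15/17 -3; 15/17 -8/17 -6; 0 0 1]
T4·…·T1 = [-8/17 -15/17 -4; 15/17 -8/17 -11; 0 0 1]
T5·…·T1 = [-31/34 -11/17 3/2; 15/17 -8/17 -11; 0 0 1]
T6·…·T1 = [-1/34 -19/17 -19/2; 15/17 -8/17 -11; 0 0 1]

T = [-1/34 -19/17 -19/2; 15/17 -8/17 -11; 0 0 1]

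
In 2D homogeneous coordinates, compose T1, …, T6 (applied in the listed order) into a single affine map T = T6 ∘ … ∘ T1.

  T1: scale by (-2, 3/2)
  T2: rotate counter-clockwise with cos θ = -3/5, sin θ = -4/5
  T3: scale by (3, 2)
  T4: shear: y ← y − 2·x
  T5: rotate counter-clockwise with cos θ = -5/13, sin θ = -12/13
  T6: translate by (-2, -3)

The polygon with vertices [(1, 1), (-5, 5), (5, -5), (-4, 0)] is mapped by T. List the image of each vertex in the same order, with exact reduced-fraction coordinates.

T1 scale by (-2, 3/2): (1, 1) → (-2, 3/2); (-5, 5) → (10, 15/2); (5, -5) → (-10, -15/2); (-4, 0) → (8, 0)
T2 rotate counter-clockwise with cos θ = -3/5, sin θ = -4/5: (-2, 3/2) → (12/5, 7/10); (10, 15/2) → (0, -25/2); (-10, -15/2) → (0, 25/2); (8, 0) → (-24/5, -32/5)
T3 scale by (3, 2): (12/5, 7/10) → (36/5, 7/5); (0, -25/2) → (0, -25); (0, 25/2) → (0, 25); (-24/5, -32/5) → (-72/5, -64/5)
T4 shear: y ← y − 2·x: (36/5, 7/5) → (36/5, -13); (0, -25) → (0, -25); (0, 25) → (0, 25); (-72/5, -64/5) → (-72/5, 16)
T5 rotate counter-clockwise with cos θ = -5/13, sin θ = -12/13: (36/5, -13) → (-192/13, -107/65); (0, -25) → (-300/13, 125/13); (0, 25) → (300/13, -125/13); (-72/5, 16) → (264/13, 464/65)
T6 translate by (-2, -3): (-192/13, -107/65) → (-218/13, -302/65); (-300/13, 125/13) → (-326/13, 86/13); (300/13, -125/13) → (274/13, -164/13); (264/13, 464/65) → (238/13, 269/65)

image vertices: (-218/13, -302/65), (-326/13, 86/13), (274/13, -164/13), (238/13, 269/65)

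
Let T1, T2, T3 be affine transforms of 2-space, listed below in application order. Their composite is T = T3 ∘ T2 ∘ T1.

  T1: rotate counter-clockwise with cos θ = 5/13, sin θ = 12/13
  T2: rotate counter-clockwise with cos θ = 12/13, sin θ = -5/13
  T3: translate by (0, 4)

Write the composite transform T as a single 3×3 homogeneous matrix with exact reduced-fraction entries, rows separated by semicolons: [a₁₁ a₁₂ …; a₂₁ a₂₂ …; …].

T = [120/169 -119/169 0; 119/169 120/169 4; 0 0 1]

T1 = [5/13 -12/13 0; 12/13 5/13 0; 0 0 1]
T2·T1 = [120/169 -119/169 0; 119/169 120/169 0; 0 0 1]
T3·…·T1 = [120/169 -119/169 0; 119/169 120/169 4; 0 0 1]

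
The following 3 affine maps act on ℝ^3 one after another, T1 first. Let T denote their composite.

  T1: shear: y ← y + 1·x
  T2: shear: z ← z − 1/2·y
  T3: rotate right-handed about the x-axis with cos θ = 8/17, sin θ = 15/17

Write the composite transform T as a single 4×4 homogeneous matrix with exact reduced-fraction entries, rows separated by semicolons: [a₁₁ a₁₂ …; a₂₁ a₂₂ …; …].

T = [1 0 0 0; 31/34 31/34 -15/17 0; 11/17 11/17 8/17 0; 0 0 0 1]

T1 = [1 0 0 0; 1 1 0 0; 0 0 1 0; 0 0 0 1]
T2·T1 = [1 0 0 0; 1 1 0 0; -1/2 -1/2 1 0; 0 0 0 1]
T3·…·T1 = [1 0 0 0; 31/34 31/34 -15/17 0; 11/17 11/17 8/17 0; 0 0 0 1]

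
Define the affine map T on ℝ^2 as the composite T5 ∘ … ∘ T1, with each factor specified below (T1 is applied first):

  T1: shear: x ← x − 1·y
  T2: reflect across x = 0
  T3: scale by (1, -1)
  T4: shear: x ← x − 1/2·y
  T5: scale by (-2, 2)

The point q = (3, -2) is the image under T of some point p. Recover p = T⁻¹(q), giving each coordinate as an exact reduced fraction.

T1 = [1 -1 0; 0 1 0; 0 0 1]
T2·T1 = [-1 1 0; 0 1 0; 0 0 1]
T3·…·T1 = [-1 1 0; 0 -1 0; 0 0 1]
T4·…·T1 = [-1 3/2 0; 0 -1 0; 0 0 1]
T5·…·T1 = [2 -3 0; 0 -2 0; 0 0 1]
det M = -4; M⁻¹ = [1/2 -3/4 0; 0 -1/2 0; 0 0 1]
M⁻¹ · (3, -2)ᵀ = (3, 1)ᵀ

p = (3, 1)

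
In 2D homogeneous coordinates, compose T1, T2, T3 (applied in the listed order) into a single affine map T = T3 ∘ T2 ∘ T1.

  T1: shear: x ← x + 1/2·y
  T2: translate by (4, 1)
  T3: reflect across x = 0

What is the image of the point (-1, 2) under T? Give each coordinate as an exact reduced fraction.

T(p) = (-4, 3)

T1 shear: x ← x + 1/2·y: (-1, 2) → (0, 2)
T2 translate by (4, 1): (0, 2) → (4, 3)
T3 reflect across x = 0: (4, 3) → (-4, 3)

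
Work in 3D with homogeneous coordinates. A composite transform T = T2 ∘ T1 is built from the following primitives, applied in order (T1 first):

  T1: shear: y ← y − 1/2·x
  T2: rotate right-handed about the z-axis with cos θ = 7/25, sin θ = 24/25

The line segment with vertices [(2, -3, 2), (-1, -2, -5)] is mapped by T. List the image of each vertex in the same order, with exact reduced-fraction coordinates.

image vertices: (22/5, 4/5, 2), (29/25, -69/50, -5)

T1 shear: y ← y − 1/2·x: (2, -3, 2) → (2, -4, 2); (-1, -2, -5) → (-1, -3/2, -5)
T2 rotate right-handed about the z-axis with cos θ = 7/25, sin θ = 24/25: (2, -4, 2) → (22/5, 4/5, 2); (-1, -3/2, -5) → (29/25, -69/50, -5)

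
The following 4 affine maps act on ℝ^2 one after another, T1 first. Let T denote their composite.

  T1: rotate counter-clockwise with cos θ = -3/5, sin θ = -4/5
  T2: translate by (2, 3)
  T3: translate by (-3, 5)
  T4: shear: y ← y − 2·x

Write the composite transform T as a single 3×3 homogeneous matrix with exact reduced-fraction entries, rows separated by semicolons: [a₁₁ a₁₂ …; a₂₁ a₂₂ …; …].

T = [-3/5 4/5 -1; 2/5 -11/5 10; 0 0 1]

T1 = [-3/5 4/5 0; -4/5 -3/5 0; 0 0 1]
T2·T1 = [-3/5 4/5 2; -4/5 -3/5 3; 0 0 1]
T3·…·T1 = [-3/5 4/5 -1; -4/5 -3/5 8; 0 0 1]
T4·…·T1 = [-3/5 4/5 -1; 2/5 -11/5 10; 0 0 1]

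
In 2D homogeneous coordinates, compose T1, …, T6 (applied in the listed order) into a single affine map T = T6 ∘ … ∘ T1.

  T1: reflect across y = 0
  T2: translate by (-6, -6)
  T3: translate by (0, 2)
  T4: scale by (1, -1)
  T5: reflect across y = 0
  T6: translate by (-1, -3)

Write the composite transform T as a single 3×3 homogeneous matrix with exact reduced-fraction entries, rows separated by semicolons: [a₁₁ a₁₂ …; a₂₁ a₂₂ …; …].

T = [1 0 -7; 0 -1 -7; 0 0 1]

T1 = [1 0 0; 0 -1 0; 0 0 1]
T2·T1 = [1 0 -6; 0 -1 -6; 0 0 1]
T3·…·T1 = [1 0 -6; 0 -1 -4; 0 0 1]
T4·…·T1 = [1 0 -6; 0 1 4; 0 0 1]
T5·…·T1 = [1 0 -6; 0 -1 -4; 0 0 1]
T6·…·T1 = [1 0 -7; 0 -1 -7; 0 0 1]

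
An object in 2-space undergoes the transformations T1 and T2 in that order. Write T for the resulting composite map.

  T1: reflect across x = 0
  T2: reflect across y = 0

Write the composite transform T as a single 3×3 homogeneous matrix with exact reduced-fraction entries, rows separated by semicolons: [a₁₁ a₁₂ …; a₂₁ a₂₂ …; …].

T1 = [-1 0 0; 0 1 0; 0 0 1]
T2·T1 = [-1 0 0; 0 -1 0; 0 0 1]

T = [-1 0 0; 0 -1 0; 0 0 1]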